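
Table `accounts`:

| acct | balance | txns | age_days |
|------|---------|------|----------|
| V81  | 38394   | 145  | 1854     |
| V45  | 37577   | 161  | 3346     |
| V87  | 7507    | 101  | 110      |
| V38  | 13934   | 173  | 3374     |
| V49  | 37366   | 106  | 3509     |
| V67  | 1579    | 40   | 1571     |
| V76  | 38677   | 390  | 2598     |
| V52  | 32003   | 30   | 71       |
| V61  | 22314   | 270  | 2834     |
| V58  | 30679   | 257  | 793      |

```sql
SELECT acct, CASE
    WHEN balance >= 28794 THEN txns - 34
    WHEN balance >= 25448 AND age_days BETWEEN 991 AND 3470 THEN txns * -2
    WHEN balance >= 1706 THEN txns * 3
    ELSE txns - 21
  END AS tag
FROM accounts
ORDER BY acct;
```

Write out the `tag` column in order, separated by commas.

acct=V38: balance >= 1706 → 519
acct=V45: balance >= 28794 → 127
acct=V49: balance >= 28794 → 72
acct=V52: balance >= 28794 → -4
acct=V58: balance >= 28794 → 223
acct=V61: balance >= 1706 → 810
acct=V67: ELSE → 19
acct=V76: balance >= 28794 → 356
acct=V81: balance >= 28794 → 111
acct=V87: balance >= 1706 → 303

519, 127, 72, -4, 223, 810, 19, 356, 111, 303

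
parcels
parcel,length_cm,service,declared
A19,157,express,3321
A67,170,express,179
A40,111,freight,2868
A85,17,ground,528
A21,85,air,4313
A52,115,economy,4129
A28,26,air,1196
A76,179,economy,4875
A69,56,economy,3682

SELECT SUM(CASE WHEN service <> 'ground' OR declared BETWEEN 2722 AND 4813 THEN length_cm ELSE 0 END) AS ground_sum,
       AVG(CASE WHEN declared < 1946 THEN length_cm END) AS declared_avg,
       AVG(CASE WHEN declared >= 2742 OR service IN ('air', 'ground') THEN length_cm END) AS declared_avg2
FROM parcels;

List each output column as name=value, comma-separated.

ground_sum=899, declared_avg=71, declared_avg2=93.25

[ground_sum: service <> 'ground' OR declared BETWEEN 2722 AND 4813]
parcel=A19: ✓ → 157
parcel=A67: ✓ → 170
parcel=A40: ✓ → 111
parcel=A85: ✗
parcel=A21: ✓ → 85
parcel=A52: ✓ → 115
parcel=A28: ✓ → 26
parcel=A76: ✓ → 179
parcel=A69: ✓ → 56
ground_sum = 157 + 170 + 111 + 85 + 115 + 26 + 179 + 56 = 899
—
[declared_avg: declared < 1946]
parcel=A19: ✗
parcel=A67: ✓ → 170
parcel=A40: ✗
parcel=A85: ✓ → 17
parcel=A21: ✗
parcel=A52: ✗
parcel=A28: ✓ → 26
parcel=A76: ✗
parcel=A69: ✗
declared_avg = (170 + 17 + 26) / 3 = 71
—
[declared_avg2: declared >= 2742 OR service IN ('air', 'ground')]
parcel=A19: ✓ → 157
parcel=A67: ✗
parcel=A40: ✓ → 111
parcel=A85: ✓ → 17
parcel=A21: ✓ → 85
parcel=A52: ✓ → 115
parcel=A28: ✓ → 26
parcel=A76: ✓ → 179
parcel=A69: ✓ → 56
declared_avg2 = (157 + 111 + 17 + 85 + 115 + 26 + 179 + 56) / 8 = 93.25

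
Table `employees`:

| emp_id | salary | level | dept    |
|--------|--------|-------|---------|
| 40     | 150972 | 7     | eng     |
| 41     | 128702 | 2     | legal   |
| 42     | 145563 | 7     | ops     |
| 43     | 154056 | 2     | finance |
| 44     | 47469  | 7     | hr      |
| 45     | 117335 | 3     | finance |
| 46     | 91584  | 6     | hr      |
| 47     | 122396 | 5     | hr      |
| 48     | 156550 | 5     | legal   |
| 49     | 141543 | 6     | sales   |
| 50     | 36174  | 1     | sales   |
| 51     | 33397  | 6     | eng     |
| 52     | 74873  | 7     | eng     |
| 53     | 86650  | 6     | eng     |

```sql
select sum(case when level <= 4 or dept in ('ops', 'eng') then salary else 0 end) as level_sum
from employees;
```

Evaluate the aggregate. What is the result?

927722

emp_id=40: ✓ → 150972
emp_id=41: ✓ → 128702
emp_id=42: ✓ → 145563
emp_id=43: ✓ → 154056
emp_id=44: ✗
emp_id=45: ✓ → 117335
emp_id=46: ✗
emp_id=47: ✗
emp_id=48: ✗
emp_id=49: ✗
emp_id=50: ✓ → 36174
emp_id=51: ✓ → 33397
emp_id=52: ✓ → 74873
emp_id=53: ✓ → 86650
level_sum = 150972 + 128702 + 145563 + 154056 + 117335 + 36174 + 33397 + 74873 + 86650 = 927722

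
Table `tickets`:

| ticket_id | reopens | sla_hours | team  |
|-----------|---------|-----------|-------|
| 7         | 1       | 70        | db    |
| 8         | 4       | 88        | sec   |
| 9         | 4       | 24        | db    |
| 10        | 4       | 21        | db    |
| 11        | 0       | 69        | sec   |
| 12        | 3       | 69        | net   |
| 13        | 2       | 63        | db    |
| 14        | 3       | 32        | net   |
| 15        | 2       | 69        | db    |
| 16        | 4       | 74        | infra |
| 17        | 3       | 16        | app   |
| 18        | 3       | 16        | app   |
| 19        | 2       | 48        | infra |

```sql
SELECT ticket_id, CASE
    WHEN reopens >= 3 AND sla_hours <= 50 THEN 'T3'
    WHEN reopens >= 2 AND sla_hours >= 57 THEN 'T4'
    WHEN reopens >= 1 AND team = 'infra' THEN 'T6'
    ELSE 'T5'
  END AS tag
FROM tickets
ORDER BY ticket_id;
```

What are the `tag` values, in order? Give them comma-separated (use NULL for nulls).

ticket_id=7: ELSE → T5
ticket_id=8: reopens >= 2 AND sla_hours >= 57 → T4
ticket_id=9: reopens >= 3 AND sla_hours <= 50 → T3
ticket_id=10: reopens >= 3 AND sla_hours <= 50 → T3
ticket_id=11: ELSE → T5
ticket_id=12: reopens >= 2 AND sla_hours >= 57 → T4
ticket_id=13: reopens >= 2 AND sla_hours >= 57 → T4
ticket_id=14: reopens >= 3 AND sla_hours <= 50 → T3
ticket_id=15: reopens >= 2 AND sla_hours >= 57 → T4
ticket_id=16: reopens >= 2 AND sla_hours >= 57 → T4
ticket_id=17: reopens >= 3 AND sla_hours <= 50 → T3
ticket_id=18: reopens >= 3 AND sla_hours <= 50 → T3
ticket_id=19: reopens >= 1 AND team = 'infra' → T6

T5, T4, T3, T3, T5, T4, T4, T3, T4, T4, T3, T3, T6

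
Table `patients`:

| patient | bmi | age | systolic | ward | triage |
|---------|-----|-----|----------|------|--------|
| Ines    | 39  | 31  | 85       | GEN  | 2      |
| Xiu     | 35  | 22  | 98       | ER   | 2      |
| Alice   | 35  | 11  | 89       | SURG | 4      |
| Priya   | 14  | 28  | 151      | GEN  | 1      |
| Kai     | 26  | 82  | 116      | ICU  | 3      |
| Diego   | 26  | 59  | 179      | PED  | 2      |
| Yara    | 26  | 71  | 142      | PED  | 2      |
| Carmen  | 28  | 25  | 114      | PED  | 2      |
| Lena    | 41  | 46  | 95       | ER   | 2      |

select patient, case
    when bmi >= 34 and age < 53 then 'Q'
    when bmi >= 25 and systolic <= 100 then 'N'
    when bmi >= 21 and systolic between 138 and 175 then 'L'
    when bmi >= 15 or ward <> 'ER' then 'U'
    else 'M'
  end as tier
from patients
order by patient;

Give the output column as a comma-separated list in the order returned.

patient=Alice: bmi >= 34 and age < 53 → Q
patient=Carmen: bmi >= 15 or ward <> 'ER' → U
patient=Diego: bmi >= 15 or ward <> 'ER' → U
patient=Ines: bmi >= 34 and age < 53 → Q
patient=Kai: bmi >= 15 or ward <> 'ER' → U
patient=Lena: bmi >= 34 and age < 53 → Q
patient=Priya: bmi >= 15 or ward <> 'ER' → U
patient=Xiu: bmi >= 34 and age < 53 → Q
patient=Yara: bmi >= 21 and systolic between 138 and 175 → L

Q, U, U, Q, U, Q, U, Q, L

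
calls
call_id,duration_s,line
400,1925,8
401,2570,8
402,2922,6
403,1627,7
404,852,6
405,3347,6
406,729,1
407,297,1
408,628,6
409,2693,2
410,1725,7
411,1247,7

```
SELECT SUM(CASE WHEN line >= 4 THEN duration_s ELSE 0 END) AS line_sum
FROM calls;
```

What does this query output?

16843

call_id=400: ✓ → 1925
call_id=401: ✓ → 2570
call_id=402: ✓ → 2922
call_id=403: ✓ → 1627
call_id=404: ✓ → 852
call_id=405: ✓ → 3347
call_id=406: ✗
call_id=407: ✗
call_id=408: ✓ → 628
call_id=409: ✗
call_id=410: ✓ → 1725
call_id=411: ✓ → 1247
line_sum = 1925 + 2570 + 2922 + 1627 + 852 + 3347 + 628 + 1725 + 1247 = 16843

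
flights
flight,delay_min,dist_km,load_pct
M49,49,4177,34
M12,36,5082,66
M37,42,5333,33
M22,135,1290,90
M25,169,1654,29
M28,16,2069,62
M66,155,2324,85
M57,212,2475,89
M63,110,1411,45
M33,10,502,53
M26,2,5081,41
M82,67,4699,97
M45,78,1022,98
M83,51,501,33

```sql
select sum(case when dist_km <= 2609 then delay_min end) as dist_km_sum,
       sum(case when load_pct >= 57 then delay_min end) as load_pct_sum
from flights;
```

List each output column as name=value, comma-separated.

dist_km_sum=936, load_pct_sum=699

[dist_km_sum: dist_km <= 2609]
flight=M49: ✗
flight=M12: ✗
flight=M37: ✗
flight=M22: ✓ → 135
flight=M25: ✓ → 169
flight=M28: ✓ → 16
flight=M66: ✓ → 155
flight=M57: ✓ → 212
flight=M63: ✓ → 110
flight=M33: ✓ → 10
flight=M26: ✗
flight=M82: ✗
flight=M45: ✓ → 78
flight=M83: ✓ → 51
dist_km_sum = 135 + 169 + 16 + 155 + 212 + 110 + 10 + 78 + 51 = 936
—
[load_pct_sum: load_pct >= 57]
flight=M49: ✗
flight=M12: ✓ → 36
flight=M37: ✗
flight=M22: ✓ → 135
flight=M25: ✗
flight=M28: ✓ → 16
flight=M66: ✓ → 155
flight=M57: ✓ → 212
flight=M63: ✗
flight=M33: ✗
flight=M26: ✗
flight=M82: ✓ → 67
flight=M45: ✓ → 78
flight=M83: ✗
load_pct_sum = 36 + 135 + 16 + 155 + 212 + 67 + 78 = 699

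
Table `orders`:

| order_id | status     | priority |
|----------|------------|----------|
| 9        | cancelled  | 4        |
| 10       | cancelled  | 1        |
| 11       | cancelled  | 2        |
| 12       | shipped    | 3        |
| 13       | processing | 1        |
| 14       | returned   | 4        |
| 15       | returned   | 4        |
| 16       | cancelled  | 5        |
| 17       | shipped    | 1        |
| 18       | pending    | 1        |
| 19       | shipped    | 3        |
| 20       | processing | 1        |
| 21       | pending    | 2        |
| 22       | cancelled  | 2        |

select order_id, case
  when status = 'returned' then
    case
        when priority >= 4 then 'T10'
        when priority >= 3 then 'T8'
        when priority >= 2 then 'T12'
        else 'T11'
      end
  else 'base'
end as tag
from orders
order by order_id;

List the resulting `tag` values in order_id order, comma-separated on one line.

order_id=9: status='cancelled' → outer ELSE → base
order_id=10: status='cancelled' → outer ELSE → base
order_id=11: status='cancelled' → outer ELSE → base
order_id=12: status='shipped' → outer ELSE → base
order_id=13: status='processing' → outer ELSE → base
order_id=14: status='returned' → inner[priority >= 4] → T10
order_id=15: status='returned' → inner[priority >= 4] → T10
order_id=16: status='cancelled' → outer ELSE → base
order_id=17: status='shipped' → outer ELSE → base
order_id=18: status='pending' → outer ELSE → base
order_id=19: status='shipped' → outer ELSE → base
order_id=20: status='processing' → outer ELSE → base
order_id=21: status='pending' → outer ELSE → base
order_id=22: status='cancelled' → outer ELSE → base

base, base, base, base, base, T10, T10, base, base, base, base, base, base, base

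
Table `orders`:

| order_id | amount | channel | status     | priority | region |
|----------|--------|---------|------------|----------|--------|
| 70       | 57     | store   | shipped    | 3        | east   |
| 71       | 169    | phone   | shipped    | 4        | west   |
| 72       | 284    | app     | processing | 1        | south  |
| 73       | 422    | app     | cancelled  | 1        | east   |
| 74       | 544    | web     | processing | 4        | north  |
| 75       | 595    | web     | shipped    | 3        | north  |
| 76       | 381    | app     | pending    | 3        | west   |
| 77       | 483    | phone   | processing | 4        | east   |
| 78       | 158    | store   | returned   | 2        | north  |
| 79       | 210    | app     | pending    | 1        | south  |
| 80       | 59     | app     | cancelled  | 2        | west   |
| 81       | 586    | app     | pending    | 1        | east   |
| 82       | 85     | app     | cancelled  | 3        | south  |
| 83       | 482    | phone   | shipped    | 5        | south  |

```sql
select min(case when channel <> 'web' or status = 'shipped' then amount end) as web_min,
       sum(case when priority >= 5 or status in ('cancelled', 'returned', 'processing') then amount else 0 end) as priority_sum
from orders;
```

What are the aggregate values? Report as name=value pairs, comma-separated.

web_min=57, priority_sum=2517

[web_min: channel <> 'web' or status = 'shipped']
order_id=70: ✓ → 57
order_id=71: ✓ → 169
order_id=72: ✓ → 284
order_id=73: ✓ → 422
order_id=74: ✗
order_id=75: ✓ → 595
order_id=76: ✓ → 381
order_id=77: ✓ → 483
order_id=78: ✓ → 158
order_id=79: ✓ → 210
order_id=80: ✓ → 59
order_id=81: ✓ → 586
order_id=82: ✓ → 85
order_id=83: ✓ → 482
web_min = MIN(57, 169, 284, 422, 595, 381, 483, 158, 210, 59, 586, 85, 482) = 57
—
[priority_sum: priority >= 5 or status in ('cancelled', 'returned', 'processing')]
order_id=70: ✗
order_id=71: ✗
order_id=72: ✓ → 284
order_id=73: ✓ → 422
order_id=74: ✓ → 544
order_id=75: ✗
order_id=76: ✗
order_id=77: ✓ → 483
order_id=78: ✓ → 158
order_id=79: ✗
order_id=80: ✓ → 59
order_id=81: ✗
order_id=82: ✓ → 85
order_id=83: ✓ → 482
priority_sum = 284 + 422 + 544 + 483 + 158 + 59 + 85 + 482 = 2517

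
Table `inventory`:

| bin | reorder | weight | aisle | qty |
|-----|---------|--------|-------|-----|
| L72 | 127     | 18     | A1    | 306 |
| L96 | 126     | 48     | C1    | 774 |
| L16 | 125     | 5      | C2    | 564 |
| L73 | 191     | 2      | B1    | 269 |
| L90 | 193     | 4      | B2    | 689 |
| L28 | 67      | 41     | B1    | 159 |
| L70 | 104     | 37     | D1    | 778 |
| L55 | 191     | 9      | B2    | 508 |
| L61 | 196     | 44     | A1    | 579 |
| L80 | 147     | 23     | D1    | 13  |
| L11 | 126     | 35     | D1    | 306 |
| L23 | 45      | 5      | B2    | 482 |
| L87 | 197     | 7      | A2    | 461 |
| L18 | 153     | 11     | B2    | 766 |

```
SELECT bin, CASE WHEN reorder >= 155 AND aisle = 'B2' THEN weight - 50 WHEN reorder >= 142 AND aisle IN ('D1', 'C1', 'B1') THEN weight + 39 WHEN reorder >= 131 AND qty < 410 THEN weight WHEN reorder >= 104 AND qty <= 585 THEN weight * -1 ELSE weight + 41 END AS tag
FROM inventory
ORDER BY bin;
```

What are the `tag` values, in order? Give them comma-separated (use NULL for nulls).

bin=L11: reorder >= 104 AND qty <= 585 → -35
bin=L16: reorder >= 104 AND qty <= 585 → -5
bin=L18: ELSE → 52
bin=L23: ELSE → 46
bin=L28: ELSE → 82
bin=L55: reorder >= 155 AND aisle = 'B2' → -41
bin=L61: reorder >= 104 AND qty <= 585 → -44
bin=L70: ELSE → 78
bin=L72: reorder >= 104 AND qty <= 585 → -18
bin=L73: reorder >= 142 AND aisle IN ('D1', 'C1', 'B1') → 41
bin=L80: reorder >= 142 AND aisle IN ('D1', 'C1', 'B1') → 62
bin=L87: reorder >= 104 AND qty <= 585 → -7
bin=L90: reorder >= 155 AND aisle = 'B2' → -46
bin=L96: ELSE → 89

-35, -5, 52, 46, 82, -41, -44, 78, -18, 41, 62, -7, -46, 89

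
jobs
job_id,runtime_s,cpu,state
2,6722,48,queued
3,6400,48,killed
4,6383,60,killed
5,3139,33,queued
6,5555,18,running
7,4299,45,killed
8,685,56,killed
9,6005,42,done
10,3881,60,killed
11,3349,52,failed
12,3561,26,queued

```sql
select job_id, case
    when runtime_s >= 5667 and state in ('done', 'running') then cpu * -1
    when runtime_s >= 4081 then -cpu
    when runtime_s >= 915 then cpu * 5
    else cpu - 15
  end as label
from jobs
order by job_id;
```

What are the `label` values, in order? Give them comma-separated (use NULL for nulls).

job_id=2: runtime_s >= 4081 → -48
job_id=3: runtime_s >= 4081 → -48
job_id=4: runtime_s >= 4081 → -60
job_id=5: runtime_s >= 915 → 165
job_id=6: runtime_s >= 4081 → -18
job_id=7: runtime_s >= 4081 → -45
job_id=8: ELSE → 41
job_id=9: runtime_s >= 5667 and state in ('done', 'running') → -42
job_id=10: runtime_s >= 915 → 300
job_id=11: runtime_s >= 915 → 260
job_id=12: runtime_s >= 915 → 130

-48, -48, -60, 165, -18, -45, 41, -42, 300, 260, 130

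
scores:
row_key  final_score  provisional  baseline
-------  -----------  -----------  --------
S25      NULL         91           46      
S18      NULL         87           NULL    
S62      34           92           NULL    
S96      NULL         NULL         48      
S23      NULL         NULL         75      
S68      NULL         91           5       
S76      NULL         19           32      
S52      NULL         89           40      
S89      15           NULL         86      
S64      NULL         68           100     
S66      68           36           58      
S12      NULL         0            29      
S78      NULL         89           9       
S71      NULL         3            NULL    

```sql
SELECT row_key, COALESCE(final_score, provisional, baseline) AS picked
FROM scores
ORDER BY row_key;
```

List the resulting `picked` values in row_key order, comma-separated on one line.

row_key=S12: final_score=NULL, provisional=0 → 0
row_key=S18: final_score=NULL, provisional=87 → 87
row_key=S23: final_score=NULL, provisional=NULL, baseline=75 → 75
row_key=S25: final_score=NULL, provisional=91 → 91
row_key=S52: final_score=NULL, provisional=89 → 89
row_key=S62: final_score=34 → 34
row_key=S64: final_score=NULL, provisional=68 → 68
row_key=S66: final_score=68 → 68
row_key=S68: final_score=NULL, provisional=91 → 91
row_key=S71: final_score=NULL, provisional=3 → 3
row_key=S76: final_score=NULL, provisional=19 → 19
row_key=S78: final_score=NULL, provisional=89 → 89
row_key=S89: final_score=15 → 15
row_key=S96: final_score=NULL, provisional=NULL, baseline=48 → 48

0, 87, 75, 91, 89, 34, 68, 68, 91, 3, 19, 89, 15, 48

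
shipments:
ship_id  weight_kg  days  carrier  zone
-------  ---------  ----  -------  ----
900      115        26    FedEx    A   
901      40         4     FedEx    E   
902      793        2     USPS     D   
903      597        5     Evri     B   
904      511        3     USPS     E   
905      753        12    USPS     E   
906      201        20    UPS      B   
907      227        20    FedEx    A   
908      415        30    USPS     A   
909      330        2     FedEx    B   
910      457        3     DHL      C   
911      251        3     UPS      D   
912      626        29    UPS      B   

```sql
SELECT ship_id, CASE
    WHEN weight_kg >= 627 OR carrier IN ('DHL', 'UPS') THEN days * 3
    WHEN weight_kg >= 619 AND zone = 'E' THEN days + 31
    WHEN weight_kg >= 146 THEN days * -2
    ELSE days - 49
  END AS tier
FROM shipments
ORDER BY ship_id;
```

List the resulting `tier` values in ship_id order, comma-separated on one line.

ship_id=900: ELSE → -23
ship_id=901: ELSE → -45
ship_id=902: weight_kg >= 627 OR carrier IN ('DHL', 'UPS') → 6
ship_id=903: weight_kg >= 146 → -10
ship_id=904: weight_kg >= 146 → -6
ship_id=905: weight_kg >= 627 OR carrier IN ('DHL', 'UPS') → 36
ship_id=906: weight_kg >= 627 OR carrier IN ('DHL', 'UPS') → 60
ship_id=907: weight_kg >= 146 → -40
ship_id=908: weight_kg >= 146 → -60
ship_id=909: weight_kg >= 146 → -4
ship_id=910: weight_kg >= 627 OR carrier IN ('DHL', 'UPS') → 9
ship_id=911: weight_kg >= 627 OR carrier IN ('DHL', 'UPS') → 9
ship_id=912: weight_kg >= 627 OR carrier IN ('DHL', 'UPS') → 87

-23, -45, 6, -10, -6, 36, 60, -40, -60, -4, 9, 9, 87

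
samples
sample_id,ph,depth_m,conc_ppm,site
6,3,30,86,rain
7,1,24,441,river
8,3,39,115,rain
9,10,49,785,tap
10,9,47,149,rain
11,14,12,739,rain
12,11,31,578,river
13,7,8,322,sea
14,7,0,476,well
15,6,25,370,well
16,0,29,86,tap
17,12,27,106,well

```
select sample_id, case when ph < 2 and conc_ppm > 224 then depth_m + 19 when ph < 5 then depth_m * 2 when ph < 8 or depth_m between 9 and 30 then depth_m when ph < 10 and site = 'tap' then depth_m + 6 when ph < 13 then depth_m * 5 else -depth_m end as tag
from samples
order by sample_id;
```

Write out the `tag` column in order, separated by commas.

sample_id=6: ph < 5 → 60
sample_id=7: ph < 2 and conc_ppm > 224 → 43
sample_id=8: ph < 5 → 78
sample_id=9: ph < 13 → 245
sample_id=10: ph < 13 → 235
sample_id=11: ph < 8 or depth_m between 9 and 30 → 12
sample_id=12: ph < 13 → 155
sample_id=13: ph < 8 or depth_m between 9 and 30 → 8
sample_id=14: ph < 8 or depth_m between 9 and 30 → 0
sample_id=15: ph < 8 or depth_m between 9 and 30 → 25
sample_id=16: ph < 5 → 58
sample_id=17: ph < 8 or depth_m between 9 and 30 → 27

60, 43, 78, 245, 235, 12, 155, 8, 0, 25, 58, 27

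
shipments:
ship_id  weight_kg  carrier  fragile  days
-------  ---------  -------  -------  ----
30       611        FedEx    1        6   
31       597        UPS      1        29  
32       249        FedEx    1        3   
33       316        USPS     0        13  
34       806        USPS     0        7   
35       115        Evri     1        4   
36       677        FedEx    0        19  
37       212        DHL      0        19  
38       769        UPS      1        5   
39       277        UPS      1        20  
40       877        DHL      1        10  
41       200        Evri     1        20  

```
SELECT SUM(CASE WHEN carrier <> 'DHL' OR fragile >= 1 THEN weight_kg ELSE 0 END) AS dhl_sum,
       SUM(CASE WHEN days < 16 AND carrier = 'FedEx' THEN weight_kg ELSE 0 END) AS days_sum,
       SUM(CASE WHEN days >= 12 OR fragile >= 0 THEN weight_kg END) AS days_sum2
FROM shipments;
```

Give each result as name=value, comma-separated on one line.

dhl_sum=5494, days_sum=860, days_sum2=5706

[dhl_sum: carrier <> 'DHL' OR fragile >= 1]
ship_id=30: ✓ → 611
ship_id=31: ✓ → 597
ship_id=32: ✓ → 249
ship_id=33: ✓ → 316
ship_id=34: ✓ → 806
ship_id=35: ✓ → 115
ship_id=36: ✓ → 677
ship_id=37: ✗
ship_id=38: ✓ → 769
ship_id=39: ✓ → 277
ship_id=40: ✓ → 877
ship_id=41: ✓ → 200
dhl_sum = 611 + 597 + 249 + 316 + 806 + 115 + 677 + 769 + 277 + 877 + 200 = 5494
—
[days_sum: days < 16 AND carrier = 'FedEx']
ship_id=30: ✓ → 611
ship_id=31: ✗
ship_id=32: ✓ → 249
ship_id=33: ✗
ship_id=34: ✗
ship_id=35: ✗
ship_id=36: ✗
ship_id=37: ✗
ship_id=38: ✗
ship_id=39: ✗
ship_id=40: ✗
ship_id=41: ✗
days_sum = 611 + 249 = 860
—
[days_sum2: days >= 12 OR fragile >= 0]
ship_id=30: ✓ → 611
ship_id=31: ✓ → 597
ship_id=32: ✓ → 249
ship_id=33: ✓ → 316
ship_id=34: ✓ → 806
ship_id=35: ✓ → 115
ship_id=36: ✓ → 677
ship_id=37: ✓ → 212
ship_id=38: ✓ → 769
ship_id=39: ✓ → 277
ship_id=40: ✓ → 877
ship_id=41: ✓ → 200
days_sum2 = 611 + 597 + 249 + 316 + 806 + 115 + 677 + 212 + 769 + 277 + 877 + 200 = 5706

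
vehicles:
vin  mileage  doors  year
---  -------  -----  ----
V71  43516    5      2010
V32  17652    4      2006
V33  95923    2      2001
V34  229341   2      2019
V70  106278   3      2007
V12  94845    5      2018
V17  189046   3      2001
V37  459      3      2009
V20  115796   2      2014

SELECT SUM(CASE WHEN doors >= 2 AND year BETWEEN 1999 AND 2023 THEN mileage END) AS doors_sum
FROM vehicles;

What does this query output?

892856

vin=V71: ✓ → 43516
vin=V32: ✓ → 17652
vin=V33: ✓ → 95923
vin=V34: ✓ → 229341
vin=V70: ✓ → 106278
vin=V12: ✓ → 94845
vin=V17: ✓ → 189046
vin=V37: ✓ → 459
vin=V20: ✓ → 115796
doors_sum = 43516 + 17652 + 95923 + 229341 + 106278 + 94845 + 189046 + 459 + 115796 = 892856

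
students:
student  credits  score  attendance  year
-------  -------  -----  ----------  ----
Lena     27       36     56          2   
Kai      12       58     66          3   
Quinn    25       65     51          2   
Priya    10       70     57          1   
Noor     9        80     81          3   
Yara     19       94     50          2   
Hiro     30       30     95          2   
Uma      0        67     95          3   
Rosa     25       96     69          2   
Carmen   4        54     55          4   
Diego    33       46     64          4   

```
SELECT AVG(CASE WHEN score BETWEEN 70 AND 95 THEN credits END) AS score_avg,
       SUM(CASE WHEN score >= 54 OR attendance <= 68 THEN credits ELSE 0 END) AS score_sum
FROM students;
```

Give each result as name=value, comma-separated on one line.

[score_avg: score BETWEEN 70 AND 95]
student=Lena: ✗
student=Kai: ✗
student=Quinn: ✗
student=Priya: ✓ → 10
student=Noor: ✓ → 9
student=Yara: ✓ → 19
student=Hiro: ✗
student=Uma: ✗
student=Rosa: ✗
student=Carmen: ✗
student=Diego: ✗
score_avg = (10 + 9 + 19) / 3 = 12.6666666667
—
[score_sum: score >= 54 OR attendance <= 68]
student=Lena: ✓ → 27
student=Kai: ✓ → 12
student=Quinn: ✓ → 25
student=Priya: ✓ → 10
student=Noor: ✓ → 9
student=Yara: ✓ → 19
student=Hiro: ✗
student=Uma: ✓ → 0
student=Rosa: ✓ → 25
student=Carmen: ✓ → 4
student=Diego: ✓ → 33
score_sum = 27 + 12 + 25 + 10 + 9 + 19 + 25 + 4 + 33 = 164

score_avg=12.6666666667, score_sum=164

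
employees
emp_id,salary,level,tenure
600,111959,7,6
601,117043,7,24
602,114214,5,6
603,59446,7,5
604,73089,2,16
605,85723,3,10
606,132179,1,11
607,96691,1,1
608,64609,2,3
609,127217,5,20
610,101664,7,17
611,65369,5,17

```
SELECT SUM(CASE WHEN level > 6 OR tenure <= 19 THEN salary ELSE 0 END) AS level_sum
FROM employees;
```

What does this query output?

1021986

emp_id=600: ✓ → 111959
emp_id=601: ✓ → 117043
emp_id=602: ✓ → 114214
emp_id=603: ✓ → 59446
emp_id=604: ✓ → 73089
emp_id=605: ✓ → 85723
emp_id=606: ✓ → 132179
emp_id=607: ✓ → 96691
emp_id=608: ✓ → 64609
emp_id=609: ✗
emp_id=610: ✓ → 101664
emp_id=611: ✓ → 65369
level_sum = 111959 + 117043 + 114214 + 59446 + 73089 + 85723 + 132179 + 96691 + 64609 + 101664 + 65369 = 1021986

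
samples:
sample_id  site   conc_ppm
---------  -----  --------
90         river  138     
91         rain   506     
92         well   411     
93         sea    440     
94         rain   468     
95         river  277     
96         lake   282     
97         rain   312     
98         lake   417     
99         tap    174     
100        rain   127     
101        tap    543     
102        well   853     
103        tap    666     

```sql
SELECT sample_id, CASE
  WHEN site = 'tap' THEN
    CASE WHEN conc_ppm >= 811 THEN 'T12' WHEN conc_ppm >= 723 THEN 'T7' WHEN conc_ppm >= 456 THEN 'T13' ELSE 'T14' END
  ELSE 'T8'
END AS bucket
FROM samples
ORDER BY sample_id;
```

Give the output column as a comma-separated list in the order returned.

T8, T8, T8, T8, T8, T8, T8, T8, T8, T14, T8, T13, T8, T13

sample_id=90: site='river' → outer ELSE → T8
sample_id=91: site='rain' → outer ELSE → T8
sample_id=92: site='well' → outer ELSE → T8
sample_id=93: site='sea' → outer ELSE → T8
sample_id=94: site='rain' → outer ELSE → T8
sample_id=95: site='river' → outer ELSE → T8
sample_id=96: site='lake' → outer ELSE → T8
sample_id=97: site='rain' → outer ELSE → T8
sample_id=98: site='lake' → outer ELSE → T8
sample_id=99: site='tap' → inner[ELSE] → T14
sample_id=100: site='rain' → outer ELSE → T8
sample_id=101: site='tap' → inner[conc_ppm >= 456] → T13
sample_id=102: site='well' → outer ELSE → T8
sample_id=103: site='tap' → inner[conc_ppm >= 456] → T13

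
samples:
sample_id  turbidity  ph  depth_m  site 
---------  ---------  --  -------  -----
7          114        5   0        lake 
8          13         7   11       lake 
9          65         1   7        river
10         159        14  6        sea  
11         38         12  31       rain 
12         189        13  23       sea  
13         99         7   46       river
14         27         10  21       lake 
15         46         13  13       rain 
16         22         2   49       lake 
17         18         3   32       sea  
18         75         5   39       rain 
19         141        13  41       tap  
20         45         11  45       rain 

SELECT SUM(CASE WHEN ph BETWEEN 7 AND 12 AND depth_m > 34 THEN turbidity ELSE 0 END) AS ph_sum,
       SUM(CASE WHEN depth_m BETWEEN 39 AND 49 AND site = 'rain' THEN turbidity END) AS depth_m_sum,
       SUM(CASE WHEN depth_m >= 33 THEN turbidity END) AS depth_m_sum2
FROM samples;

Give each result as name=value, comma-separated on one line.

[ph_sum: ph BETWEEN 7 AND 12 AND depth_m > 34]
sample_id=7: ✗
sample_id=8: ✗
sample_id=9: ✗
sample_id=10: ✗
sample_id=11: ✗
sample_id=12: ✗
sample_id=13: ✓ → 99
sample_id=14: ✗
sample_id=15: ✗
sample_id=16: ✗
sample_id=17: ✗
sample_id=18: ✗
sample_id=19: ✗
sample_id=20: ✓ → 45
ph_sum = 99 + 45 = 144
—
[depth_m_sum: depth_m BETWEEN 39 AND 49 AND site = 'rain']
sample_id=7: ✗
sample_id=8: ✗
sample_id=9: ✗
sample_id=10: ✗
sample_id=11: ✗
sample_id=12: ✗
sample_id=13: ✗
sample_id=14: ✗
sample_id=15: ✗
sample_id=16: ✗
sample_id=17: ✗
sample_id=18: ✓ → 75
sample_id=19: ✗
sample_id=20: ✓ → 45
depth_m_sum = 75 + 45 = 120
—
[depth_m_sum2: depth_m >= 33]
sample_id=7: ✗
sample_id=8: ✗
sample_id=9: ✗
sample_id=10: ✗
sample_id=11: ✗
sample_id=12: ✗
sample_id=13: ✓ → 99
sample_id=14: ✗
sample_id=15: ✗
sample_id=16: ✓ → 22
sample_id=17: ✗
sample_id=18: ✓ → 75
sample_id=19: ✓ → 141
sample_id=20: ✓ → 45
depth_m_sum2 = 99 + 22 + 75 + 141 + 45 = 382

ph_sum=144, depth_m_sum=120, depth_m_sum2=382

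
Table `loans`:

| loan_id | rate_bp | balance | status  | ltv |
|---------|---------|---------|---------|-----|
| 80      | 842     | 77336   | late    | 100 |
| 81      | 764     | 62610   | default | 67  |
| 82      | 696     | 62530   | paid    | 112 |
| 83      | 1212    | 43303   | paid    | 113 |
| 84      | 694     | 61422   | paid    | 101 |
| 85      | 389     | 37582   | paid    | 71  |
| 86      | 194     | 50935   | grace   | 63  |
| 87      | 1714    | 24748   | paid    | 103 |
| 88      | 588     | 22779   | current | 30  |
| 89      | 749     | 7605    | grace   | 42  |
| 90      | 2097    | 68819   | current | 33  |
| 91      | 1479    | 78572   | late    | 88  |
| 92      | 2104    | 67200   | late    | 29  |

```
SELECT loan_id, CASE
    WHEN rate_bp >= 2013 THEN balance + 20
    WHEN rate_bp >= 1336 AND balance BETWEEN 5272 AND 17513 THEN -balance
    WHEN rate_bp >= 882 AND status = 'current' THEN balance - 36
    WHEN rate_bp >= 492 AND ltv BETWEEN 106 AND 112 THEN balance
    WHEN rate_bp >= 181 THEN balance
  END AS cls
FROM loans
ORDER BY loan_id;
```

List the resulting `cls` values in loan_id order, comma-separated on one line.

77336, 62610, 62530, 43303, 61422, 37582, 50935, 24748, 22779, 7605, 68839, 78572, 67220

loan_id=80: rate_bp >= 181 → 77336
loan_id=81: rate_bp >= 181 → 62610
loan_id=82: rate_bp >= 492 AND ltv BETWEEN 106 AND 112 → 62530
loan_id=83: rate_bp >= 181 → 43303
loan_id=84: rate_bp >= 181 → 61422
loan_id=85: rate_bp >= 181 → 37582
loan_id=86: rate_bp >= 181 → 50935
loan_id=87: rate_bp >= 181 → 24748
loan_id=88: rate_bp >= 181 → 22779
loan_id=89: rate_bp >= 181 → 7605
loan_id=90: rate_bp >= 2013 → 68839
loan_id=91: rate_bp >= 181 → 78572
loan_id=92: rate_bp >= 2013 → 67220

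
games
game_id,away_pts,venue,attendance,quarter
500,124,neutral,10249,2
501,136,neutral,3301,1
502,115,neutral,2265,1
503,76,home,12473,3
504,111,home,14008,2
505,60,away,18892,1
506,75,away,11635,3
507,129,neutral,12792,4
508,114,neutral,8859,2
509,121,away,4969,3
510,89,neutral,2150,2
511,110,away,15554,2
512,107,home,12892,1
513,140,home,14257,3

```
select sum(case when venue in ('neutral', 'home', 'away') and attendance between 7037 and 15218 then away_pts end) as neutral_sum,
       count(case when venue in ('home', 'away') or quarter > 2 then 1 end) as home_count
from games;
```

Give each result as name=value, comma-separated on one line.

neutral_sum=876, home_count=9

[neutral_sum: venue in ('neutral', 'home', 'away') and attendance between 7037 and 15218]
game_id=500: ✓ → 124
game_id=501: ✗
game_id=502: ✗
game_id=503: ✓ → 76
game_id=504: ✓ → 111
game_id=505: ✗
game_id=506: ✓ → 75
game_id=507: ✓ → 129
game_id=508: ✓ → 114
game_id=509: ✗
game_id=510: ✗
game_id=511: ✗
game_id=512: ✓ → 107
game_id=513: ✓ → 140
neutral_sum = 124 + 76 + 111 + 75 + 129 + 114 + 107 + 140 = 876
—
[home_count: venue in ('home', 'away') or quarter > 2]
game_id=500: ✗
game_id=501: ✗
game_id=502: ✗
game_id=503: ✓ → 1
game_id=504: ✓ → 1
game_id=505: ✓ → 1
game_id=506: ✓ → 1
game_id=507: ✓ → 1
game_id=508: ✗
game_id=509: ✓ → 1
game_id=510: ✗
game_id=511: ✓ → 1
game_id=512: ✓ → 1
game_id=513: ✓ → 1
home_count = COUNT(1, 1, 1, 1, 1, 1, 1, 1, 1) = 9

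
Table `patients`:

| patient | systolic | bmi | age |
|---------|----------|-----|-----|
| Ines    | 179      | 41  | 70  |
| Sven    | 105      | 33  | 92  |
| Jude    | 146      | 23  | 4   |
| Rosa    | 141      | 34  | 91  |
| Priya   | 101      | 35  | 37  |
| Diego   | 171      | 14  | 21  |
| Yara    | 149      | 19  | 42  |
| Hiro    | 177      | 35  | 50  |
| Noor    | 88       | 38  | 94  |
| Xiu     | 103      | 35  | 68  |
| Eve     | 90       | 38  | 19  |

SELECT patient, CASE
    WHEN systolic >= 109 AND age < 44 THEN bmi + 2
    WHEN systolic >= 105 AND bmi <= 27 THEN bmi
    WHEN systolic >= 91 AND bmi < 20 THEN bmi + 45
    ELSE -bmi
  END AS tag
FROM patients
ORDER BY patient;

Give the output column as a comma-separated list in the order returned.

patient=Diego: systolic >= 109 AND age < 44 → 16
patient=Eve: ELSE → -38
patient=Hiro: ELSE → -35
patient=Ines: ELSE → -41
patient=Jude: systolic >= 109 AND age < 44 → 25
patient=Noor: ELSE → -38
patient=Priya: ELSE → -35
patient=Rosa: ELSE → -34
patient=Sven: ELSE → -33
patient=Xiu: ELSE → -35
patient=Yara: systolic >= 109 AND age < 44 → 21

16, -38, -35, -41, 25, -38, -35, -34, -33, -35, 21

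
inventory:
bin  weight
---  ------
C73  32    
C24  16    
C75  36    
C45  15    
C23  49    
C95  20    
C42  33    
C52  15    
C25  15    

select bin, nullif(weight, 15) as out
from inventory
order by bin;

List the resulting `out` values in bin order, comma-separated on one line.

bin=C23: weight=49 vs 15: differ → 49
bin=C24: weight=16 vs 15: differ → 16
bin=C25: weight=15 vs 15: equal → NULL
bin=C42: weight=33 vs 15: differ → 33
bin=C45: weight=15 vs 15: equal → NULL
bin=C52: weight=15 vs 15: equal → NULL
bin=C73: weight=32 vs 15: differ → 32
bin=C75: weight=36 vs 15: differ → 36
bin=C95: weight=20 vs 15: differ → 20

49, 16, NULL, 33, NULL, NULL, 32, 36, 20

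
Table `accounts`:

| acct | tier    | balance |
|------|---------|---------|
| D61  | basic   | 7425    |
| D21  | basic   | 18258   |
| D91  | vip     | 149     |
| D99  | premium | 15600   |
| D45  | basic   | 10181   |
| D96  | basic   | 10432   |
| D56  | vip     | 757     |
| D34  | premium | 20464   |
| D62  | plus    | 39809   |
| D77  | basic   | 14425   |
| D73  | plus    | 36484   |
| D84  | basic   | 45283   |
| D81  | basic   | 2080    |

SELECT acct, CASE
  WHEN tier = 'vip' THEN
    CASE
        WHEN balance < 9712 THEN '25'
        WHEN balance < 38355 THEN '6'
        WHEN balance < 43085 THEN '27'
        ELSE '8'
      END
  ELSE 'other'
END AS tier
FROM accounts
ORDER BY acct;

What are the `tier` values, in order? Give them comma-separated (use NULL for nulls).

acct=D21: tier='basic' → outer ELSE → other
acct=D34: tier='premium' → outer ELSE → other
acct=D45: tier='basic' → outer ELSE → other
acct=D56: tier='vip' → inner[balance < 9712] → 25
acct=D61: tier='basic' → outer ELSE → other
acct=D62: tier='plus' → outer ELSE → other
acct=D73: tier='plus' → outer ELSE → other
acct=D77: tier='basic' → outer ELSE → other
acct=D81: tier='basic' → outer ELSE → other
acct=D84: tier='basic' → outer ELSE → other
acct=D91: tier='vip' → inner[balance < 9712] → 25
acct=D96: tier='basic' → outer ELSE → other
acct=D99: tier='premium' → outer ELSE → other

other, other, other, 25, other, other, other, other, other, other, 25, other, other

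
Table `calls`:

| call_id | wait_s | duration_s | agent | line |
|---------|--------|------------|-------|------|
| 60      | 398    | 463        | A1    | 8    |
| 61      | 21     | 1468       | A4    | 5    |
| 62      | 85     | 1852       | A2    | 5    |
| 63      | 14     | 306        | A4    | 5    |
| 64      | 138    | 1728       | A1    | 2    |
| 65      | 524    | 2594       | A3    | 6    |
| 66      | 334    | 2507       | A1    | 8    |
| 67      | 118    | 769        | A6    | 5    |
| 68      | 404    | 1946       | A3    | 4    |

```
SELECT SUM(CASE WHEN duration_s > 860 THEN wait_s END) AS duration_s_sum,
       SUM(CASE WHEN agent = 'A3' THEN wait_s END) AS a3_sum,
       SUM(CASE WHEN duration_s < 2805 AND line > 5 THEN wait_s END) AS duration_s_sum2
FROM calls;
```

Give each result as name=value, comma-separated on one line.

duration_s_sum=1506, a3_sum=928, duration_s_sum2=1256

[duration_s_sum: duration_s > 860]
call_id=60: ✗
call_id=61: ✓ → 21
call_id=62: ✓ → 85
call_id=63: ✗
call_id=64: ✓ → 138
call_id=65: ✓ → 524
call_id=66: ✓ → 334
call_id=67: ✗
call_id=68: ✓ → 404
duration_s_sum = 21 + 85 + 138 + 524 + 334 + 404 = 1506
—
[a3_sum: agent = 'A3']
call_id=60: ✗
call_id=61: ✗
call_id=62: ✗
call_id=63: ✗
call_id=64: ✗
call_id=65: ✓ → 524
call_id=66: ✗
call_id=67: ✗
call_id=68: ✓ → 404
a3_sum = 524 + 404 = 928
—
[duration_s_sum2: duration_s < 2805 AND line > 5]
call_id=60: ✓ → 398
call_id=61: ✗
call_id=62: ✗
call_id=63: ✗
call_id=64: ✗
call_id=65: ✓ → 524
call_id=66: ✓ → 334
call_id=67: ✗
call_id=68: ✗
duration_s_sum2 = 398 + 524 + 334 = 1256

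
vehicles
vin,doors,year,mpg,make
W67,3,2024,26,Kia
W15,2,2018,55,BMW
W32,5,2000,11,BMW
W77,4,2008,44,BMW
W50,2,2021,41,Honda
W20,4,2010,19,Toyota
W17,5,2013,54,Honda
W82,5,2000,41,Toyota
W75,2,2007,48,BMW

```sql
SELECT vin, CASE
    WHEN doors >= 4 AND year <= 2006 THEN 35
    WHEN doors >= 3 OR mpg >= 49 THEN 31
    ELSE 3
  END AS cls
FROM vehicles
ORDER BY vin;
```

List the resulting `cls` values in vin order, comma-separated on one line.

vin=W15: doors >= 3 OR mpg >= 49 → 31
vin=W17: doors >= 3 OR mpg >= 49 → 31
vin=W20: doors >= 3 OR mpg >= 49 → 31
vin=W32: doors >= 4 AND year <= 2006 → 35
vin=W50: ELSE → 3
vin=W67: doors >= 3 OR mpg >= 49 → 31
vin=W75: ELSE → 3
vin=W77: doors >= 3 OR mpg >= 49 → 31
vin=W82: doors >= 4 AND year <= 2006 → 35

31, 31, 31, 35, 3, 31, 3, 31, 35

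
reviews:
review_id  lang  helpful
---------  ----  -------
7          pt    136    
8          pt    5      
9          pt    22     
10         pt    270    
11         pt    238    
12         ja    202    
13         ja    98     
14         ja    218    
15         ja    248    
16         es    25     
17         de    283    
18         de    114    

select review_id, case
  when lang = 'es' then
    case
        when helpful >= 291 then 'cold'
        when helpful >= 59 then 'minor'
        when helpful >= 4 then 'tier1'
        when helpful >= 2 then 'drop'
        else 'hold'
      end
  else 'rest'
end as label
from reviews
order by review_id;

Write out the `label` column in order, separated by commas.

rest, rest, rest, rest, rest, rest, rest, rest, rest, tier1, rest, rest

review_id=7: lang='pt' → outer ELSE → rest
review_id=8: lang='pt' → outer ELSE → rest
review_id=9: lang='pt' → outer ELSE → rest
review_id=10: lang='pt' → outer ELSE → rest
review_id=11: lang='pt' → outer ELSE → rest
review_id=12: lang='ja' → outer ELSE → rest
review_id=13: lang='ja' → outer ELSE → rest
review_id=14: lang='ja' → outer ELSE → rest
review_id=15: lang='ja' → outer ELSE → rest
review_id=16: lang='es' → inner[helpful >= 4] → tier1
review_id=17: lang='de' → outer ELSE → rest
review_id=18: lang='de' → outer ELSE → rest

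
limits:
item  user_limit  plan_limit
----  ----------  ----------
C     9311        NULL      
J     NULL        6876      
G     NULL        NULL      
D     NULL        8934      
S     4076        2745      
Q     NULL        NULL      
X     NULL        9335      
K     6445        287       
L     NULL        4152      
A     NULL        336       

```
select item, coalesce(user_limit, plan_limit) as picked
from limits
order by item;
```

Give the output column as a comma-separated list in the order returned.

336, 9311, 8934, NULL, 6876, 6445, 4152, NULL, 4076, 9335

item=A: user_limit=NULL, plan_limit=336 → 336
item=C: user_limit=9311 → 9311
item=D: user_limit=NULL, plan_limit=8934 → 8934
item=G: user_limit=NULL, plan_limit=NULL (all NULL) → NULL
item=J: user_limit=NULL, plan_limit=6876 → 6876
item=K: user_limit=6445 → 6445
item=L: user_limit=NULL, plan_limit=4152 → 4152
item=Q: user_limit=NULL, plan_limit=NULL (all NULL) → NULL
item=S: user_limit=4076 → 4076
item=X: user_limit=NULL, plan_limit=9335 → 9335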